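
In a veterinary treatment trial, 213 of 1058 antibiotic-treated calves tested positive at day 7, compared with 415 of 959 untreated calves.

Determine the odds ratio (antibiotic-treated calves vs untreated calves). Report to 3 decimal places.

odds, antibiotic-treated calves = 213/845 = 0.2521
odds, untreated calves = 415/544 = 0.7629
OR = 0.2521 / 0.7629 = 0.330

0.330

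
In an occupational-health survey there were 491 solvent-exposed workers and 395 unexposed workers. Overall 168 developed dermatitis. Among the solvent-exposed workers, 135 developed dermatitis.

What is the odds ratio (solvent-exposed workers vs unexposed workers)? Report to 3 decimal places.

4.160

solvent-exposed workers without the outcome: 491 − 135 = 356
unexposed workers with the outcome: 168 − 135 = 33
unexposed workers without the outcome: 395 − 33 = 362
OR = (135 × 362) / (356 × 33) = 48870/11748 ≈ 4.160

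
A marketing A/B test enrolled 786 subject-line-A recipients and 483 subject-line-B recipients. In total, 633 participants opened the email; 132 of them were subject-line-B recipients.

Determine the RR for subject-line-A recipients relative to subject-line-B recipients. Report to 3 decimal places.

subject-line-A recipients with the outcome: 633 − 132 = 501
subject-line-A recipients without the outcome: 786 − 501 = 285
subject-line-B recipients without the outcome: 483 − 132 = 351
risk, subject-line-A recipients = 501/786 = 0.6374
risk, subject-line-B recipients = 132/483 = 0.2733
RR = 0.6374 / 0.2733 = 2.332

RR: 2.332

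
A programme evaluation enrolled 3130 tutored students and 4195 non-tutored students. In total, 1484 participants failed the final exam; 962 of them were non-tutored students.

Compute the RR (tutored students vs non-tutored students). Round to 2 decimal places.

tutored students with the outcome: 1484 − 962 = 522
tutored students without the outcome: 3130 − 522 = 2608
non-tutored students without the outcome: 4195 − 962 = 3233
risk, tutored students = 522/3130 = 0.1668
risk, non-tutored students = 962/4195 = 0.2293
RR = 0.1668 / 0.2293 = 0.73

0.73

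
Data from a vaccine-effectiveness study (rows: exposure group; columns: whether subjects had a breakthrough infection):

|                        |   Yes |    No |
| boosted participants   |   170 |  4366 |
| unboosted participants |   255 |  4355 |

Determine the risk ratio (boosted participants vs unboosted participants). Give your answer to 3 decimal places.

RR ≈ 0.678

risk, boosted participants = 170/4536 = 0.03748
risk, unboosted participants = 255/4610 = 0.05531
RR = 0.03748 / 0.05531 = 0.678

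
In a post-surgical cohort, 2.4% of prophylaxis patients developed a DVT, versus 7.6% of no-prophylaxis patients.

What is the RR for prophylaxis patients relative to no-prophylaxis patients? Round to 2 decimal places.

RR = 0.02400 / 0.07600 = 0.32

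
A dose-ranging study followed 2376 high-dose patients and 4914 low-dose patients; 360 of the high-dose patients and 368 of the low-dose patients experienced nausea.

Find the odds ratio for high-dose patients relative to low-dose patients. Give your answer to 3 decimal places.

OR = (360 × 4546) / (2016 × 368) = 1636560/741888 ≈ 2.206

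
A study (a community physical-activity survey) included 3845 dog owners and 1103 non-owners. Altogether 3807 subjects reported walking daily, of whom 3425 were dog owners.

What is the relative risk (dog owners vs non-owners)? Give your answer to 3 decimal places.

RR ≈ 2.572

dog owners without the outcome: 3845 − 3425 = 420
non-owners with the outcome: 3807 − 3425 = 382
non-owners without the outcome: 1103 − 382 = 721
risk, dog owners = 3425/3845 = 0.8908
risk, non-owners = 382/1103 = 0.3463
RR = 0.8908 / 0.3463 = 2.572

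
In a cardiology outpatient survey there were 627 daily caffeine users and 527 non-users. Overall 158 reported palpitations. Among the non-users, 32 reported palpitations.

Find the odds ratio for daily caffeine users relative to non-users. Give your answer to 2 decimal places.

OR = 3.89

daily caffeine users with the outcome: 158 − 32 = 126
daily caffeine users without the outcome: 627 − 126 = 501
non-users without the outcome: 527 − 32 = 495
OR = (126 × 495) / (501 × 32) = 62370/16032 ≈ 3.89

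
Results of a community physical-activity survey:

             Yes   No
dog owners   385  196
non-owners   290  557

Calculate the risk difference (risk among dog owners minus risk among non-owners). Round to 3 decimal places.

0.320

risk, dog owners = 385/581 = 0.6627
risk, non-owners = 290/847 = 0.3424
risk difference = 0.6627 − 0.3424 = 0.320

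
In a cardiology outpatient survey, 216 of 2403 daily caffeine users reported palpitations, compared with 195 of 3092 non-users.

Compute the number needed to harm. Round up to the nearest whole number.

risk, daily caffeine users = 216/2403 = 0.089888
risk, non-users = 195/3092 = 0.063066
absolute risk difference = 0.026822
1 / 0.026822 = 37.283 → round up → 38

NNH: 38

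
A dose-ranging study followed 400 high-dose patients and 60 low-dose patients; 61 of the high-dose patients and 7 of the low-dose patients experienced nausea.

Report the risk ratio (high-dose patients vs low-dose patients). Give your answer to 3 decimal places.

RR ≈ 1.307

risk, high-dose patients = 61/400 = 0.1525
risk, low-dose patients = 7/60 = 0.1167
RR = 0.1525 / 0.1167 = 1.307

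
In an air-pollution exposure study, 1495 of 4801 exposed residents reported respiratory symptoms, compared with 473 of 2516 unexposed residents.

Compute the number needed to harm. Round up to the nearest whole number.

risk, exposed residents = 1495/4801 = 0.311393
risk, unexposed residents = 473/2516 = 0.187997
absolute risk difference = 0.123397
1 / 0.123397 = 8.104 → round up → 9

NNH ≈ 9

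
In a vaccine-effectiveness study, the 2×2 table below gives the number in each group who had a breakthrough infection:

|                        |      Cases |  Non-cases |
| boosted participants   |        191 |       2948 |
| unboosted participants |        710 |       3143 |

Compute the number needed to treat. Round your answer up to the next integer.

NNT: 9

risk, boosted participants = 191/3139 = 0.060847
risk, unboosted participants = 710/3853 = 0.184272
absolute risk difference = 0.123425
1 / 0.123425 = 8.102 → round up → 9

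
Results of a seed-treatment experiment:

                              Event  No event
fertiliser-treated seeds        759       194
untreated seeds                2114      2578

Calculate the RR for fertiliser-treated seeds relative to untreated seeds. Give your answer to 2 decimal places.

RR ≈ 1.77

risk, fertiliser-treated seeds = 759/953 = 0.7964
risk, untreated seeds = 2114/4692 = 0.4506
RR = 0.7964 / 0.4506 = 1.77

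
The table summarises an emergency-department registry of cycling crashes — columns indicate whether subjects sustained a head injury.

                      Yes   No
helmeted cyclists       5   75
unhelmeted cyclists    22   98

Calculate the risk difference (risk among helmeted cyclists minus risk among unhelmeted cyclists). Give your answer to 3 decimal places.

RD ≈ -0.121

risk, helmeted cyclists = 5/80 = 0.0625
risk, unhelmeted cyclists = 22/120 = 0.1833
risk difference = 0.0625 − 0.1833 = -0.121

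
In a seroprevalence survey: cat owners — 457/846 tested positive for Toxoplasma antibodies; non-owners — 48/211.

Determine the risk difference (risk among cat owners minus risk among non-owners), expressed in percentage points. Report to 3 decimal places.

RD ≈ 31.270

risk, cat owners = 457/846 = 0.5402
risk, non-owners = 48/211 = 0.2275
risk difference = 0.5402 − 0.2275 = 0.3127 → 31.270 percentage points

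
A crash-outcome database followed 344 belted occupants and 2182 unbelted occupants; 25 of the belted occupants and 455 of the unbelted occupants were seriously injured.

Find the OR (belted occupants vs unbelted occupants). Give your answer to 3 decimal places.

OR = (25 × 1727) / (319 × 455) = 43175/145145 ≈ 0.297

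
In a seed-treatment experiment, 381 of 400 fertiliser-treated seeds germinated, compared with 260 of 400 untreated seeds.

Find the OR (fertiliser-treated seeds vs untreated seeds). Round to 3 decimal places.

OR = (381 × 140) / (19 × 260) = 53340/4940 ≈ 10.798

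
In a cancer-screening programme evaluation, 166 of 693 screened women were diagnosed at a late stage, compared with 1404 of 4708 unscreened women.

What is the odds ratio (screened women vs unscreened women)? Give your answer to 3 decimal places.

OR = (166 × 3304) / (527 × 1404) = 548464/739908 ≈ 0.741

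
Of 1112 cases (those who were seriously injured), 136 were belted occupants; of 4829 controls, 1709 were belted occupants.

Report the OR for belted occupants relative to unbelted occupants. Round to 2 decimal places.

OR = 0.25

odds, belted occupants = 136/1709 = 0.0796
odds, unbelted occupants = 976/3120 = 0.3128
OR = 0.0796 / 0.3128 = 0.25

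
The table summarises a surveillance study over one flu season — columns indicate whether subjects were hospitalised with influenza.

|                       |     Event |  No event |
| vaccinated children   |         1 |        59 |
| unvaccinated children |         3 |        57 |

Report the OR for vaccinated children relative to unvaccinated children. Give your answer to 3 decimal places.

OR = (1 × 57) / (59 × 3) = 57/177 ≈ 0.322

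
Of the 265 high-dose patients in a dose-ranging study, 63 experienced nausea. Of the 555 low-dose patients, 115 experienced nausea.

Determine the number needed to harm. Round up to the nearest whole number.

risk, high-dose patients = 63/265 = 0.237736
risk, low-dose patients = 115/555 = 0.207207
absolute risk difference = 0.030529
1 / 0.030529 = 32.756 → round up → 33

33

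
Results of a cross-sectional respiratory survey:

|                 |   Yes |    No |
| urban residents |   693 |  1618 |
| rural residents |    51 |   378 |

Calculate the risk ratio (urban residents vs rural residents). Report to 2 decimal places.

risk, urban residents = 693/2311 = 0.2999
risk, rural residents = 51/429 = 0.1189
RR = 0.2999 / 0.1189 = 2.52

2.52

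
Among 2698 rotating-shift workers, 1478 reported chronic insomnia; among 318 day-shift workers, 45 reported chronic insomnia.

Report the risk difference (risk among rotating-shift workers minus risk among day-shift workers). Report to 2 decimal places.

0.41

risk, rotating-shift workers = 1478/2698 = 0.5478
risk, day-shift workers = 45/318 = 0.1415
risk difference = 0.5478 − 0.1415 = 0.41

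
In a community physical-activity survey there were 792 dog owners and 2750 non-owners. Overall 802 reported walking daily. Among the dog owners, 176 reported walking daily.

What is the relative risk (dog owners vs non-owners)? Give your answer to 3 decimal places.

dog owners without the outcome: 792 − 176 = 616
non-owners with the outcome: 802 − 176 = 626
non-owners without the outcome: 2750 − 626 = 2124
risk, dog owners = 176/792 = 0.2222
risk, non-owners = 626/2750 = 0.2276
RR = 0.2222 / 0.2276 = 0.976

0.976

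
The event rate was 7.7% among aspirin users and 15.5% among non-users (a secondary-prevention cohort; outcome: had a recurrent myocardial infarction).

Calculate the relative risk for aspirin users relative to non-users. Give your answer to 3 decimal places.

RR = 0.0770 / 0.1550 = 0.497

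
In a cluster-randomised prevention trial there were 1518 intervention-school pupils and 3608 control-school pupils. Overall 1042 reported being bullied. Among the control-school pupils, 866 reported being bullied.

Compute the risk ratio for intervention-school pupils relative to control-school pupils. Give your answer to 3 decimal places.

RR ≈ 0.483

intervention-school pupils with the outcome: 1042 − 866 = 176
intervention-school pupils without the outcome: 1518 − 176 = 1342
control-school pupils without the outcome: 3608 − 866 = 2742
risk, intervention-school pupils = 176/1518 = 0.1159
risk, control-school pupils = 866/3608 = 0.2400
RR = 0.1159 / 0.2400 = 0.483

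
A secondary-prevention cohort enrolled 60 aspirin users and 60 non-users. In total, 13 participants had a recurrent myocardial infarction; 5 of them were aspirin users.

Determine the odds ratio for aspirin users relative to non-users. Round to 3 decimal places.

0.591

aspirin users without the outcome: 60 − 5 = 55
non-users with the outcome: 13 − 5 = 8
non-users without the outcome: 60 − 8 = 52
OR = (5 × 52) / (55 × 8) = 260/440 ≈ 0.591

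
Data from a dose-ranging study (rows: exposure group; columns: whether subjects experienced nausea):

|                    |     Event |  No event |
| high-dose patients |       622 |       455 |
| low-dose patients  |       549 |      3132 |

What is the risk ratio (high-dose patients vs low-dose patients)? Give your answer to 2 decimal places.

risk, high-dose patients = 622/1077 = 0.5775
risk, low-dose patients = 549/3681 = 0.1491
RR = 0.5775 / 0.1491 = 3.87

3.87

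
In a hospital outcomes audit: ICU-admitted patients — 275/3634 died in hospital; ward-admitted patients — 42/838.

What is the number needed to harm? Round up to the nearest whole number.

risk, ICU-admitted patients = 275/3634 = 0.075674
risk, ward-admitted patients = 42/838 = 0.050119
absolute risk difference = 0.025555
1 / 0.025555 = 39.131 → round up → 40

40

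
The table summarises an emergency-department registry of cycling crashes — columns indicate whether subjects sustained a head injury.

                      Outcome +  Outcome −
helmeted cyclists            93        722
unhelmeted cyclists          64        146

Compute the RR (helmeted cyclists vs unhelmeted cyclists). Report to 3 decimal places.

0.374

risk, helmeted cyclists = 93/815 = 0.1141
risk, unhelmeted cyclists = 64/210 = 0.3048
RR = 0.1141 / 0.3048 = 0.374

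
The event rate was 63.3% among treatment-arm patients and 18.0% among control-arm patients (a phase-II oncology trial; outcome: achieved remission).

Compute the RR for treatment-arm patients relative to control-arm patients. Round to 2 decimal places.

RR = 0.6330 / 0.1800 = 3.52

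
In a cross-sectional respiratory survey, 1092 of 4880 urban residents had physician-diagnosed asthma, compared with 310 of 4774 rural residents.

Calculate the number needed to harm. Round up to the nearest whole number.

NNH ≈ 7

risk, urban residents = 1092/4880 = 0.223770
risk, rural residents = 310/4774 = 0.064935
absolute risk difference = 0.158835
1 / 0.158835 = 6.296 → round up → 7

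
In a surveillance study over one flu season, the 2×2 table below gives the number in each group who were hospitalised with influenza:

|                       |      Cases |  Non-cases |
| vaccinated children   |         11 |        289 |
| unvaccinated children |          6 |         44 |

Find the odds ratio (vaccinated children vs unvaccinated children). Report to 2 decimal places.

odds, vaccinated children = 11/289 = 0.03806
odds, unvaccinated children = 6/44 = 0.13636
OR = 0.03806 / 0.13636 = 0.28

0.28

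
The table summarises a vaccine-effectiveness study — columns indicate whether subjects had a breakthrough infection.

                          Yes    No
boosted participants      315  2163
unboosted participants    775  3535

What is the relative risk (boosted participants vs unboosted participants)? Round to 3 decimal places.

0.707

risk, boosted participants = 315/2478 = 0.1271
risk, unboosted participants = 775/4310 = 0.1798
RR = 0.1271 / 0.1798 = 0.707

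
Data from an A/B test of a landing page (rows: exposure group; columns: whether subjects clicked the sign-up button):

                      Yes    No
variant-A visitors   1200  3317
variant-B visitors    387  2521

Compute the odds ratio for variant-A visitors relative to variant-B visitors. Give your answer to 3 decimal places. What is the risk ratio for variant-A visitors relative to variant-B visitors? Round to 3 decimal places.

OR = (1200 × 2521) / (3317 × 387) = 3025200/1283679 ≈ 2.357
risk, variant-A visitors = 1200/4517 = 0.2657
risk, variant-B visitors = 387/2908 = 0.1331
RR = 0.2657 / 0.1331 = 1.996

OR = 2.357; RR = 1.996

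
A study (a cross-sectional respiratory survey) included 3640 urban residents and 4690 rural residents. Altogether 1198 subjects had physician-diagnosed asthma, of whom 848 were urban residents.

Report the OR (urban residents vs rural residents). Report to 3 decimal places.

OR: 3.766

urban residents without the outcome: 3640 − 848 = 2792
rural residents with the outcome: 1198 − 848 = 350
rural residents without the outcome: 4690 − 350 = 4340
OR = (848 × 4340) / (2792 × 350) = 3680320/977200 ≈ 3.766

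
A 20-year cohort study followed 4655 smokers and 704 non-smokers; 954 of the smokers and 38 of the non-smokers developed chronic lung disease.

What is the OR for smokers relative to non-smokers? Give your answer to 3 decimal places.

OR = (954 × 666) / (3701 × 38) = 635364/140638 ≈ 4.518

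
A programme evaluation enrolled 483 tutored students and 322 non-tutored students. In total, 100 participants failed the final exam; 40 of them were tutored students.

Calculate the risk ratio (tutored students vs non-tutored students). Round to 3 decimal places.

tutored students without the outcome: 483 − 40 = 443
non-tutored students with the outcome: 100 − 40 = 60
non-tutored students without the outcome: 322 − 60 = 262
risk, tutored students = 40/483 = 0.0828
risk, non-tutored students = 60/322 = 0.1863
RR = 0.0828 / 0.1863 = 0.444

RR ≈ 0.444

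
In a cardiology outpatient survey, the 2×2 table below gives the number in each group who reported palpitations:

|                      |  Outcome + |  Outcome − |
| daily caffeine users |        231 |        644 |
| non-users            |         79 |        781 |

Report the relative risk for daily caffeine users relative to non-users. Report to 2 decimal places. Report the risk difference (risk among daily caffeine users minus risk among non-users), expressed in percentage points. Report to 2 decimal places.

RR = 2.87; RD = 17.21

risk, daily caffeine users = 231/875 = 0.2640
risk, non-users = 79/860 = 0.0919
RR = 0.2640 / 0.0919 = 2.87
risk difference = 0.2640 − 0.0919 = 0.1721 → 17.21 percentage points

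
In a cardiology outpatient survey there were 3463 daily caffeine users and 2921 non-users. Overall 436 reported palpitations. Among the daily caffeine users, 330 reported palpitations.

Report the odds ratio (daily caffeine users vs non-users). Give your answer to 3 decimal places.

daily caffeine users without the outcome: 3463 − 330 = 3133
non-users with the outcome: 436 − 330 = 106
non-users without the outcome: 2921 − 106 = 2815
OR = (330 × 2815) / (3133 × 106) = 928950/332098 ≈ 2.797

2.797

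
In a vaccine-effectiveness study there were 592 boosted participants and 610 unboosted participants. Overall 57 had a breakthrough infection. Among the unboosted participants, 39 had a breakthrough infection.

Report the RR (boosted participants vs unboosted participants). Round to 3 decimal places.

RR: 0.476

boosted participants with the outcome: 57 − 39 = 18
boosted participants without the outcome: 592 − 18 = 574
unboosted participants without the outcome: 610 − 39 = 571
risk, boosted participants = 18/592 = 0.03041
risk, unboosted participants = 39/610 = 0.06393
RR = 0.03041 / 0.06393 = 0.476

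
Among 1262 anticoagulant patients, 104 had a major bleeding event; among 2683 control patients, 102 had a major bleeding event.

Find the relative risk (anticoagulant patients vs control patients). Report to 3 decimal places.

risk, anticoagulant patients = 104/1262 = 0.08241
risk, control patients = 102/2683 = 0.03802
RR = 0.08241 / 0.03802 = 2.168

2.168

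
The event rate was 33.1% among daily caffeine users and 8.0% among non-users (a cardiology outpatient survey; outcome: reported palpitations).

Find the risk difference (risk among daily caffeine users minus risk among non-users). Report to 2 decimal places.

risk difference = 0.3310 − 0.0800 = 0.25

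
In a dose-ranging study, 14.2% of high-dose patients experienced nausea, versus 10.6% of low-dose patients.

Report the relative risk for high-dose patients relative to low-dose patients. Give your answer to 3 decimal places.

RR = 0.1420 / 0.1060 = 1.340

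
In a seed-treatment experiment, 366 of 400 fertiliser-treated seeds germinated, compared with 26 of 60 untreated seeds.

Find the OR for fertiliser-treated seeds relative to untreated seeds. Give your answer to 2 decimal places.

OR = 14.08

odds, fertiliser-treated seeds = 366/34 = 10.7647
odds, untreated seeds = 26/34 = 0.7647
OR = 10.7647 / 0.7647 = 14.08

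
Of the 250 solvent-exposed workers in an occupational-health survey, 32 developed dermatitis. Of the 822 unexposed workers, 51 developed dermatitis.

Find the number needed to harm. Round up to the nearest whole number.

risk, solvent-exposed workers = 32/250 = 0.128000
risk, unexposed workers = 51/822 = 0.062044
absolute risk difference = 0.065956
1 / 0.065956 = 15.162 → round up → 16

NNH = 16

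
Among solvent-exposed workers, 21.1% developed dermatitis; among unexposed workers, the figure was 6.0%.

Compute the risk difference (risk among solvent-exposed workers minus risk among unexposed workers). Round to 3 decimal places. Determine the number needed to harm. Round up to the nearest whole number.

RD = 0.151; NNH = 7

risk difference = 0.2110 − 0.0600 = 0.151
absolute risk difference = 0.151000
1 / 0.151000 = 6.623 → round up → 7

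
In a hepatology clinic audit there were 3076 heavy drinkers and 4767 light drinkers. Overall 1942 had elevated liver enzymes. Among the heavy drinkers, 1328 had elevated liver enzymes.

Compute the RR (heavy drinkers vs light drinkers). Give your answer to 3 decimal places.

heavy drinkers without the outcome: 3076 − 1328 = 1748
light drinkers with the outcome: 1942 − 1328 = 614
light drinkers without the outcome: 4767 − 614 = 4153
risk, heavy drinkers = 1328/3076 = 0.4317
risk, light drinkers = 614/4767 = 0.1288
RR = 0.4317 / 0.1288 = 3.352

RR = 3.352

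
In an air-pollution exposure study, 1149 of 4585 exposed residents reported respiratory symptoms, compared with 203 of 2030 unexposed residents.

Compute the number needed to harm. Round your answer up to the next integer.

7

risk, exposed residents = 1149/4585 = 0.250600
risk, unexposed residents = 203/2030 = 0.100000
absolute risk difference = 0.150600
1 / 0.150600 = 6.640 → round up → 7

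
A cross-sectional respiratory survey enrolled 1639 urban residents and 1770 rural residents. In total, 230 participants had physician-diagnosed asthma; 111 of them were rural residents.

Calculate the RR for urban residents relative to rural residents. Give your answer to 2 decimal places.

urban residents with the outcome: 230 − 111 = 119
urban residents without the outcome: 1639 − 119 = 1520
rural residents without the outcome: 1770 − 111 = 1659
risk, urban residents = 119/1639 = 0.0726
risk, rural residents = 111/1770 = 0.0627
RR = 0.0726 / 0.0627 = 1.16

RR = 1.16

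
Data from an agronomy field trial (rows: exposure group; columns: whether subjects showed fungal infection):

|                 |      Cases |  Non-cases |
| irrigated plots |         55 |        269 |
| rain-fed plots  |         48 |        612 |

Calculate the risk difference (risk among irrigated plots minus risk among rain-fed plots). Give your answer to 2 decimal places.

0.10

risk, irrigated plots = 55/324 = 0.1698
risk, rain-fed plots = 48/660 = 0.0727
risk difference = 0.1698 − 0.0727 = 0.10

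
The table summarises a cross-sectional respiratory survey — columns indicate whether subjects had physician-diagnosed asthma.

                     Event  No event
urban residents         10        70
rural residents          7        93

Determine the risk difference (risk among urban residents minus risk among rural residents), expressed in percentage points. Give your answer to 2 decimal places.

risk, urban residents = 10/80 = 0.1250
risk, rural residents = 7/100 = 0.0700
risk difference = 0.1250 − 0.0700 = 0.0550 → 5.50 percentage points

5.50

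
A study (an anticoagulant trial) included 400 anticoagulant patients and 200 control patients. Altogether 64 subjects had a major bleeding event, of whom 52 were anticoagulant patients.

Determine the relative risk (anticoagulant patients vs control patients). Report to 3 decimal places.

anticoagulant patients without the outcome: 400 − 52 = 348
control patients with the outcome: 64 − 52 = 12
control patients without the outcome: 200 − 12 = 188
risk, anticoagulant patients = 52/400 = 0.1300
risk, control patients = 12/200 = 0.0600
RR = 0.1300 / 0.0600 = 2.167

RR: 2.167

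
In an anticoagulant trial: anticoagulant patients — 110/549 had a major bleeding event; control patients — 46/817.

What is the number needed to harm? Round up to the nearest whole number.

risk, anticoagulant patients = 110/549 = 0.200364
risk, control patients = 46/817 = 0.056304
absolute risk difference = 0.144061
1 / 0.144061 = 6.942 → round up → 7

7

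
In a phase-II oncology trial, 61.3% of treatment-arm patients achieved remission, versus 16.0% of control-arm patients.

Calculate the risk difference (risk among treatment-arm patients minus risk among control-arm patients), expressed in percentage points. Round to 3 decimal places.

45.300

risk difference = 0.6130 − 0.1600 = 0.4530 → 45.300 percentage points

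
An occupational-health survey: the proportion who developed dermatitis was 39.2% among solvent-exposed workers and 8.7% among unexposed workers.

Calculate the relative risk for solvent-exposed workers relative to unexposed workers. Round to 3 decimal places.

RR = 0.3920 / 0.0870 = 4.506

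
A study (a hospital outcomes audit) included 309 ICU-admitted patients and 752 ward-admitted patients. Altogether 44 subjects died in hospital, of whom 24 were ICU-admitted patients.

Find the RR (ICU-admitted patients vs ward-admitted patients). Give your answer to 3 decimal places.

2.920

ICU-admitted patients without the outcome: 309 − 24 = 285
ward-admitted patients with the outcome: 44 − 24 = 20
ward-admitted patients without the outcome: 752 − 20 = 732
risk, ICU-admitted patients = 24/309 = 0.07767
risk, ward-admitted patients = 20/752 = 0.02660
RR = 0.07767 / 0.02660 = 2.920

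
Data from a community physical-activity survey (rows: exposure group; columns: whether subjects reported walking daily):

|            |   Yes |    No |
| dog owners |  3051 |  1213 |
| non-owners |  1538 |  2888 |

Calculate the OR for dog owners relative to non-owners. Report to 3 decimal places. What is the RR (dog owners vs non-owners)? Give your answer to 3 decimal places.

OR = 4.723; RR = 2.059

OR = (3051 × 2888) / (1213 × 1538) = 8811288/1865594 ≈ 4.723
risk, dog owners = 3051/4264 = 0.7155
risk, non-owners = 1538/4426 = 0.3475
RR = 0.7155 / 0.3475 = 2.059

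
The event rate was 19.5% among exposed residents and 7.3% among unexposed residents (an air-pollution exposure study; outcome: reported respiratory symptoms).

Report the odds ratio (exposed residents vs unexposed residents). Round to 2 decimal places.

odds, exposed residents = 0.1950/0.8050 = 0.2422
odds, unexposed residents = 0.0730/0.9270 = 0.0787
OR = 0.2422 / 0.0787 = 3.08

3.08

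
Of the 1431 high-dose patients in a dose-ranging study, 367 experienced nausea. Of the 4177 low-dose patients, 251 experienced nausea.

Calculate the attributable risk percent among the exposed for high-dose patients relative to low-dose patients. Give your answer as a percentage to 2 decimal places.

AR% = 76.57%

risk, high-dose patients = 367/1431 = 0.2565
risk, low-dose patients = 251/4177 = 0.0601
AR% = (0.2565 − 0.0601) / 0.2565 = 0.7657 → 76.57%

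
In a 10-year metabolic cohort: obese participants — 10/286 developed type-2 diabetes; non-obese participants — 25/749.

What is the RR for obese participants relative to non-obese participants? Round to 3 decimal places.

risk, obese participants = 10/286 = 0.03497
risk, non-obese participants = 25/749 = 0.03338
RR = 0.03497 / 0.03338 = 1.048

1.048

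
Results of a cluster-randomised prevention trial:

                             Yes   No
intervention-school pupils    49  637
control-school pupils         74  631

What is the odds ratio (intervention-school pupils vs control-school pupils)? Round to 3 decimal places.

odds, intervention-school pupils = 49/637 = 0.0769
odds, control-school pupils = 74/631 = 0.1173
OR = 0.0769 / 0.1173 = 0.656

0.656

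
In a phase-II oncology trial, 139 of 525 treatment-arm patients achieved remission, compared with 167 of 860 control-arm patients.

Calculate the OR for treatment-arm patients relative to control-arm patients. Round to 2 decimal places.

OR = (139 × 693) / (386 × 167) = 96327/64462 ≈ 1.49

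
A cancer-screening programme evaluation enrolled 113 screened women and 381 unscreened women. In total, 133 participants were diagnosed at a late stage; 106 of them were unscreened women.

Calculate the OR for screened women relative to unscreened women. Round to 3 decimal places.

screened women with the outcome: 133 − 106 = 27
screened women without the outcome: 113 − 27 = 86
unscreened women without the outcome: 381 − 106 = 275
odds, screened women = 27/86 = 0.3140
odds, unscreened women = 106/275 = 0.3855
OR = 0.3140 / 0.3855 = 0.815

OR = 0.815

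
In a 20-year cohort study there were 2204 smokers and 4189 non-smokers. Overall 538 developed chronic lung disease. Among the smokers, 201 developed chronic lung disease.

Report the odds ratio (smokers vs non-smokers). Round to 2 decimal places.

smokers without the outcome: 2204 − 201 = 2003
non-smokers with the outcome: 538 − 201 = 337
non-smokers without the outcome: 4189 − 337 = 3852
odds, smokers = 201/2003 = 0.1003
odds, non-smokers = 337/3852 = 0.0875
OR = 0.1003 / 0.0875 = 1.15

1.15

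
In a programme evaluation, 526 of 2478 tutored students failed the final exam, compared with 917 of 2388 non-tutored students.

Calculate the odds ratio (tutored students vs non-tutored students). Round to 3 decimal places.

OR = (526 × 1471) / (1952 × 917) = 773746/1789984 ≈ 0.432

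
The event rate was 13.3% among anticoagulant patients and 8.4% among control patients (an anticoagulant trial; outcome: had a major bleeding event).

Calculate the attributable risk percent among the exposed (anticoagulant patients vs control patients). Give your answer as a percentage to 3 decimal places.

AR% = (0.1330 − 0.0840) / 0.1330 = 0.3684 → 36.842%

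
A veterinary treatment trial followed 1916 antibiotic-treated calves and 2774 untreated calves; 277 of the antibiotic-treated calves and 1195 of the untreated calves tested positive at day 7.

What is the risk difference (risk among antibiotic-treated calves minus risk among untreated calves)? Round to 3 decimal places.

RD ≈ -0.286

risk, antibiotic-treated calves = 277/1916 = 0.1446
risk, untreated calves = 1195/2774 = 0.4308
risk difference = 0.1446 − 0.4308 = -0.286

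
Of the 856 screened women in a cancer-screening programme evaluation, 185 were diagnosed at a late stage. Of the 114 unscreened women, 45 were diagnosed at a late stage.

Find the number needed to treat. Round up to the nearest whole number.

risk, screened women = 185/856 = 0.216121
risk, unscreened women = 45/114 = 0.394737
absolute risk difference = 0.178615
1 / 0.178615 = 5.599 → round up → 6

6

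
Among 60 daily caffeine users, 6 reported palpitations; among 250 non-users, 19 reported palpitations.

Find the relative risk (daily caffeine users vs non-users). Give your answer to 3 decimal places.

risk, daily caffeine users = 6/60 = 0.1000
risk, non-users = 19/250 = 0.0760
RR = 0.1000 / 0.0760 = 1.316

RR ≈ 1.316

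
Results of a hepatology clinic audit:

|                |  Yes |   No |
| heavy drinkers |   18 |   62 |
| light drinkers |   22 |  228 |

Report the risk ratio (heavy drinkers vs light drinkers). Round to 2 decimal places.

2.56

risk, heavy drinkers = 18/80 = 0.2250
risk, light drinkers = 22/250 = 0.0880
RR = 0.2250 / 0.0880 = 2.56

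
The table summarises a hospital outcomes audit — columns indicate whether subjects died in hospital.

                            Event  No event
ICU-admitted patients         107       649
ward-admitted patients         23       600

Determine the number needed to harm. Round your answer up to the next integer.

10

risk, ICU-admitted patients = 107/756 = 0.141534
risk, ward-admitted patients = 23/623 = 0.036918
absolute risk difference = 0.104616
1 / 0.104616 = 9.559 → round up → 10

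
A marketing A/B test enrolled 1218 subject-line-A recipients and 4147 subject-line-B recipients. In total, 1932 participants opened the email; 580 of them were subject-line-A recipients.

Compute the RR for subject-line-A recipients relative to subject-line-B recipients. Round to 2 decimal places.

subject-line-A recipients without the outcome: 1218 − 580 = 638
subject-line-B recipients with the outcome: 1932 − 580 = 1352
subject-line-B recipients without the outcome: 4147 − 1352 = 2795
risk, subject-line-A recipients = 580/1218 = 0.4762
risk, subject-line-B recipients = 1352/4147 = 0.3260
RR = 0.4762 / 0.3260 = 1.46

RR: 1.46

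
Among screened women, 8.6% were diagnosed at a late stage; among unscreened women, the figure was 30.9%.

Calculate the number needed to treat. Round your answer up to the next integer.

5

absolute risk difference = 0.223000
1 / 0.223000 = 4.484 → round up → 5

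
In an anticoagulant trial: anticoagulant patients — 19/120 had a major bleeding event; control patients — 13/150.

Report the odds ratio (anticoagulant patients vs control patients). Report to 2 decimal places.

odds, anticoagulant patients = 19/101 = 0.1881
odds, control patients = 13/137 = 0.0949
OR = 0.1881 / 0.0949 = 1.98

OR = 1.98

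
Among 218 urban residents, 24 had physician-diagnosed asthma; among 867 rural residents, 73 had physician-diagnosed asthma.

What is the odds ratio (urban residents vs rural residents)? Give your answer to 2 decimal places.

OR = (24 × 794) / (194 × 73) = 19056/14162 ≈ 1.35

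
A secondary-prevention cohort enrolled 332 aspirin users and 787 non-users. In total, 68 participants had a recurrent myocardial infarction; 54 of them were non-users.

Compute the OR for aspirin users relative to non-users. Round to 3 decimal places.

aspirin users with the outcome: 68 − 54 = 14
aspirin users without the outcome: 332 − 14 = 318
non-users without the outcome: 787 − 54 = 733
OR = (14 × 733) / (318 × 54) = 10262/17172 ≈ 0.598

OR ≈ 0.598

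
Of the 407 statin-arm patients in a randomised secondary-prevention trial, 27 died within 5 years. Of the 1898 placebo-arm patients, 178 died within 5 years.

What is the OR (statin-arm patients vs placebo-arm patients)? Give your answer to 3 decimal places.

OR: 0.687

odds, statin-arm patients = 27/380 = 0.0711
odds, placebo-arm patients = 178/1720 = 0.1035
OR = 0.0711 / 0.1035 = 0.687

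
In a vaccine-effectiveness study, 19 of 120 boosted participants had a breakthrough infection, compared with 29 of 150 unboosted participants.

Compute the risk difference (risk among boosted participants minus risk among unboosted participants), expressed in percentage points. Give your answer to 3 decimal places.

risk, boosted participants = 19/120 = 0.1583
risk, unboosted participants = 29/150 = 0.1933
risk difference = 0.1583 − 0.1933 = -0.0350 → -3.500 percentage points

-3.500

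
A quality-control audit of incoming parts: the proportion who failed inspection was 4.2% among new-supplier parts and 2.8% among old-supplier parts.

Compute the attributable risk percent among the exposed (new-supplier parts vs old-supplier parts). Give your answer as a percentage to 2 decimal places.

AR% = (0.04200 − 0.02800) / 0.04200 = 0.3333 → 33.33%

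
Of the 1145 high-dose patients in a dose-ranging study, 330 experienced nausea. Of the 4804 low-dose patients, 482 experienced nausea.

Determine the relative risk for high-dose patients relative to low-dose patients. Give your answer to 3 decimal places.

risk, high-dose patients = 330/1145 = 0.2882
risk, low-dose patients = 482/4804 = 0.1003
RR = 0.2882 / 0.1003 = 2.873

RR ≈ 2.873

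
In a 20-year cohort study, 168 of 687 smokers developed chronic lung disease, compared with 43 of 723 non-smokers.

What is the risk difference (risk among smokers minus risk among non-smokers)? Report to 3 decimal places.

0.185

risk, smokers = 168/687 = 0.2445
risk, non-smokers = 43/723 = 0.0595
risk difference = 0.2445 − 0.0595 = 0.185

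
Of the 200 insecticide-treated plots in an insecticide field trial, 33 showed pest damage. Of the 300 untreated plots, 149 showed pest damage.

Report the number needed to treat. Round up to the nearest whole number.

risk, insecticide-treated plots = 33/200 = 0.165000
risk, untreated plots = 149/300 = 0.496667
absolute risk difference = 0.331667
1 / 0.331667 = 3.015 → round up → 4

4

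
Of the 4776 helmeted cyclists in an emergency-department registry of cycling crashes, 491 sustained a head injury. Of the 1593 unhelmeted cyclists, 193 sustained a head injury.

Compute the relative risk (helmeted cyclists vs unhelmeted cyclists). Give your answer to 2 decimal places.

RR = 0.85

risk, helmeted cyclists = 491/4776 = 0.1028
risk, unhelmeted cyclists = 193/1593 = 0.1212
RR = 0.1028 / 0.1212 = 0.85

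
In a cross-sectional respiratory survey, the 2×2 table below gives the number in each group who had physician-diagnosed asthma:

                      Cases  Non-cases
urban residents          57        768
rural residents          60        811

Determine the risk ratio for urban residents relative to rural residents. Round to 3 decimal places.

risk, urban residents = 57/825 = 0.0691
risk, rural residents = 60/871 = 0.0689
RR = 0.0691 / 0.0689 = 1.003

1.003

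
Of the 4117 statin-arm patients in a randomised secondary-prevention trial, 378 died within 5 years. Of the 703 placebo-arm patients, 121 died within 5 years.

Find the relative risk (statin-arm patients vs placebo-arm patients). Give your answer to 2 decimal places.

RR = 0.53

risk, statin-arm patients = 378/4117 = 0.0918
risk, placebo-arm patients = 121/703 = 0.1721
RR = 0.0918 / 0.1721 = 0.53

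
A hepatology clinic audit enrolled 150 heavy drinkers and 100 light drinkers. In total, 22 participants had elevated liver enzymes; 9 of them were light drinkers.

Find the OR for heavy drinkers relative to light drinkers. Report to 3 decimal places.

heavy drinkers with the outcome: 22 − 9 = 13
heavy drinkers without the outcome: 150 − 13 = 137
light drinkers without the outcome: 100 − 9 = 91
OR = (13 × 91) / (137 × 9) = 1183/1233 ≈ 0.959

0.959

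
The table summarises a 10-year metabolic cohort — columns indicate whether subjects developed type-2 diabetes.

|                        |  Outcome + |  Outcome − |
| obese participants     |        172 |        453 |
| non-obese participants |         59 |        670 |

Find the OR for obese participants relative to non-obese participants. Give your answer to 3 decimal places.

OR = (172 × 670) / (453 × 59) = 115240/26727 ≈ 4.312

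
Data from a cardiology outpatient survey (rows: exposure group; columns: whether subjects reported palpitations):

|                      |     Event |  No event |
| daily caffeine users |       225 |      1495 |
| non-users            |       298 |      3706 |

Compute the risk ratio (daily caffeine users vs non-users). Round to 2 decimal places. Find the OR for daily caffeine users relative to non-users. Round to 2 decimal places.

risk, daily caffeine users = 225/1720 = 0.1308
risk, non-users = 298/4004 = 0.0744
RR = 0.1308 / 0.0744 = 1.76
odds, daily caffeine users = 225/1495 = 0.1505
odds, non-users = 298/3706 = 0.0804
OR = 0.1505 / 0.0804 = 1.87

RR = 1.76; OR = 1.87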